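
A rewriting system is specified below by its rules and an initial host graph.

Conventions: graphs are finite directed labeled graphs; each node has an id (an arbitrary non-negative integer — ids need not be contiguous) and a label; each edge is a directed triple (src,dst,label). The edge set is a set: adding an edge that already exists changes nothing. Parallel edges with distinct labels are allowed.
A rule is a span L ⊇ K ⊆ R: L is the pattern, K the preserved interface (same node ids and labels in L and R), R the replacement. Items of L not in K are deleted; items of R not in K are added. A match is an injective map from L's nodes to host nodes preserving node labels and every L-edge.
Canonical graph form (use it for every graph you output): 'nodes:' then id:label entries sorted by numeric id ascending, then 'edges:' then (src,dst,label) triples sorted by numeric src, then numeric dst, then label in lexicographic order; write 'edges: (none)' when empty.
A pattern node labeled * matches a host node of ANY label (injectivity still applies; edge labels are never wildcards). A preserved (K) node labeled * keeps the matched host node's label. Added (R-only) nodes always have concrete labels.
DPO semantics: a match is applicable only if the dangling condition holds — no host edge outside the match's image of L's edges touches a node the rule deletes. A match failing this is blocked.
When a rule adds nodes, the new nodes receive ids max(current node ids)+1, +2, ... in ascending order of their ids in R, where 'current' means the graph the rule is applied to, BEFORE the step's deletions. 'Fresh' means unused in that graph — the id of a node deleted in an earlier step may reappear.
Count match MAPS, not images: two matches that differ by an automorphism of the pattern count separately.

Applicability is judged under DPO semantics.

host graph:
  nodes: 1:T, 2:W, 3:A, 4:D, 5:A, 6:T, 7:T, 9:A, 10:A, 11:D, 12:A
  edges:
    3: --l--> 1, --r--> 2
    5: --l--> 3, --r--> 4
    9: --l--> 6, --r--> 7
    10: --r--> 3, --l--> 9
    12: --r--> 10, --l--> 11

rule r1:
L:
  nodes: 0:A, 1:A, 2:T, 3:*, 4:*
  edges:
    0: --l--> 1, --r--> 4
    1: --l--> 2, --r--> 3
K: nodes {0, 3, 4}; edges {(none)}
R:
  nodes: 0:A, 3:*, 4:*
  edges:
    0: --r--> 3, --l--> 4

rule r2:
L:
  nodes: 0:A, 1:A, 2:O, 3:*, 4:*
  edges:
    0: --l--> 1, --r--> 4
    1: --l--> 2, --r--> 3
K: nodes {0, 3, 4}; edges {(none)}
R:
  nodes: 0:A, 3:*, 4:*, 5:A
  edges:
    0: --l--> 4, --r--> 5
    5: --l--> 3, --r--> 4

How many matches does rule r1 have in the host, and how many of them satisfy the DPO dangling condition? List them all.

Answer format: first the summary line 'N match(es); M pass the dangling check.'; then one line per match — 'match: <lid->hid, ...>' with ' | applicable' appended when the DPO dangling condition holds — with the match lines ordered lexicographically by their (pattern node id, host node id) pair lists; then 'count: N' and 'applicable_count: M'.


2 match(es); 1 pass the dangling check.
match: 0->5, 1->3, 2->1, 3->2, 4->4
match: 0->10, 1->9, 2->6, 3->7, 4->3 | applicable
count: 2
applicable_count: 1


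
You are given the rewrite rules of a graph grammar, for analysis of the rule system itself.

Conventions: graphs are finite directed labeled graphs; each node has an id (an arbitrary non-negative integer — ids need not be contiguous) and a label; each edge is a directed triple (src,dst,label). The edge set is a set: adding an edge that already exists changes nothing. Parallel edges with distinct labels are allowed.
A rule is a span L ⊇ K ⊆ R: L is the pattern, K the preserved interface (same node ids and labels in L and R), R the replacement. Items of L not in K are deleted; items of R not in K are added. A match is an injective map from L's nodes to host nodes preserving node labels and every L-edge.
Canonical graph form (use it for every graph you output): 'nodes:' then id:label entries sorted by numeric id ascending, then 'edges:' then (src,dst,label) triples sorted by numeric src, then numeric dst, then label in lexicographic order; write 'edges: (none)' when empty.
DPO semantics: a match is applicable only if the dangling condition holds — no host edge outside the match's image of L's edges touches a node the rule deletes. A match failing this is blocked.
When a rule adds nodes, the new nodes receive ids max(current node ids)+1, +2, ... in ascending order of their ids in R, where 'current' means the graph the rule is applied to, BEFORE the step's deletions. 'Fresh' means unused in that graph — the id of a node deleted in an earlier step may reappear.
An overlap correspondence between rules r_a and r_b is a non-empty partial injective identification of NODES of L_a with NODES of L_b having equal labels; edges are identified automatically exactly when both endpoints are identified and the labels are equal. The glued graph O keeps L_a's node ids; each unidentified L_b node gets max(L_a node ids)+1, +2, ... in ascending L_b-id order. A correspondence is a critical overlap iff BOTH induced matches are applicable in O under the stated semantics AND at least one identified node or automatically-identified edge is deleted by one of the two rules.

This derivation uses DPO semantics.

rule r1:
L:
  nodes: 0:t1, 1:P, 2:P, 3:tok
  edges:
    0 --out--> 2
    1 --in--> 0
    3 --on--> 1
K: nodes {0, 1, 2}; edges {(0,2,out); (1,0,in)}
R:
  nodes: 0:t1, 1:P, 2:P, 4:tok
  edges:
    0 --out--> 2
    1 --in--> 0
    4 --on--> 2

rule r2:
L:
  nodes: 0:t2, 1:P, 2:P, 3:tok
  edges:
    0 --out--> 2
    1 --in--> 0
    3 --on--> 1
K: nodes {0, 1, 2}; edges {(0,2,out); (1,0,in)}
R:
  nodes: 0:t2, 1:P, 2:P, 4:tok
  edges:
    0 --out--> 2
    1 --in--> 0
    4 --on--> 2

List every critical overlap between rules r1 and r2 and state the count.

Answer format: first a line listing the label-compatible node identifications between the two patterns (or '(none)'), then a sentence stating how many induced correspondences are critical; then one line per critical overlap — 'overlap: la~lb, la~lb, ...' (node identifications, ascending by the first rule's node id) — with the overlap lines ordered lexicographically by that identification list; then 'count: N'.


label-compatible node identifications between L(r1) and L(r2): 1~1, 1~2, 2~1, 2~2, 3~3
2 of the induced correspondences are critical overlaps of r1 and r2.
overlap: 1~1, 2~2, 3~3
overlap: 1~1, 3~3
count: 2


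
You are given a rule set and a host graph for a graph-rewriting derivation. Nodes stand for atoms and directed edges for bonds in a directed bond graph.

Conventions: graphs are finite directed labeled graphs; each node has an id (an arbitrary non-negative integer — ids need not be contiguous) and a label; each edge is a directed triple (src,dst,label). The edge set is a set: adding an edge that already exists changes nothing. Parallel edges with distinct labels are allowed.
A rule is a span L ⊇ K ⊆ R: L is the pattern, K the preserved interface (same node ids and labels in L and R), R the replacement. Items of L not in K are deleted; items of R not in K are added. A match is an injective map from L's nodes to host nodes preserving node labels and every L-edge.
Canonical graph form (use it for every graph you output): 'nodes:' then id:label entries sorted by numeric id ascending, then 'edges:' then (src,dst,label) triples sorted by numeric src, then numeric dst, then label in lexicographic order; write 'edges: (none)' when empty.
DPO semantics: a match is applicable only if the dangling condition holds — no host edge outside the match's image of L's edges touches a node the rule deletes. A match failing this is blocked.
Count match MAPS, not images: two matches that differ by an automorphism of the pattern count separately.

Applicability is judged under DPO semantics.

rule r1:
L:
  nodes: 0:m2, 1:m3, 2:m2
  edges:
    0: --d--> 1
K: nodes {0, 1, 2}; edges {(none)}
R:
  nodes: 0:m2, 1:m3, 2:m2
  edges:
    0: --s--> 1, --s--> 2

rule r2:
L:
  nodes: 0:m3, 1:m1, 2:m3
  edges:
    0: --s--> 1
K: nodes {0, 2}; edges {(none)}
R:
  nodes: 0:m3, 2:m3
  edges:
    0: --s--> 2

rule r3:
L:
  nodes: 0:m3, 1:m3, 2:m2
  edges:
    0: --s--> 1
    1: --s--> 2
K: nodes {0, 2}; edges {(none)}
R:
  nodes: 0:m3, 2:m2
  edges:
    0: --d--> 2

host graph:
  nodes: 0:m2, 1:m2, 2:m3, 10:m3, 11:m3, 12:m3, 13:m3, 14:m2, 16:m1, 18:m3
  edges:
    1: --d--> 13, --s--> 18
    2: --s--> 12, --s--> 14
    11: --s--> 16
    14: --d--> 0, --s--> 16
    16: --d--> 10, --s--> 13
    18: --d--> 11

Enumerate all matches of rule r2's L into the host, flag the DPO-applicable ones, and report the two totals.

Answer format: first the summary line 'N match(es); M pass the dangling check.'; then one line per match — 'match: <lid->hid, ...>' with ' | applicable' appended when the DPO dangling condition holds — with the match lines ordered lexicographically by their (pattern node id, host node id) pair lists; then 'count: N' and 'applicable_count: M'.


5 match(es); 0 pass the dangling check.
match: 0->11, 1->16, 2->2
match: 0->11, 1->16, 2->10
match: 0->11, 1->16, 2->12
match: 0->11, 1->16, 2->13
match: 0->11, 1->16, 2->18
count: 5
applicable_count: 0


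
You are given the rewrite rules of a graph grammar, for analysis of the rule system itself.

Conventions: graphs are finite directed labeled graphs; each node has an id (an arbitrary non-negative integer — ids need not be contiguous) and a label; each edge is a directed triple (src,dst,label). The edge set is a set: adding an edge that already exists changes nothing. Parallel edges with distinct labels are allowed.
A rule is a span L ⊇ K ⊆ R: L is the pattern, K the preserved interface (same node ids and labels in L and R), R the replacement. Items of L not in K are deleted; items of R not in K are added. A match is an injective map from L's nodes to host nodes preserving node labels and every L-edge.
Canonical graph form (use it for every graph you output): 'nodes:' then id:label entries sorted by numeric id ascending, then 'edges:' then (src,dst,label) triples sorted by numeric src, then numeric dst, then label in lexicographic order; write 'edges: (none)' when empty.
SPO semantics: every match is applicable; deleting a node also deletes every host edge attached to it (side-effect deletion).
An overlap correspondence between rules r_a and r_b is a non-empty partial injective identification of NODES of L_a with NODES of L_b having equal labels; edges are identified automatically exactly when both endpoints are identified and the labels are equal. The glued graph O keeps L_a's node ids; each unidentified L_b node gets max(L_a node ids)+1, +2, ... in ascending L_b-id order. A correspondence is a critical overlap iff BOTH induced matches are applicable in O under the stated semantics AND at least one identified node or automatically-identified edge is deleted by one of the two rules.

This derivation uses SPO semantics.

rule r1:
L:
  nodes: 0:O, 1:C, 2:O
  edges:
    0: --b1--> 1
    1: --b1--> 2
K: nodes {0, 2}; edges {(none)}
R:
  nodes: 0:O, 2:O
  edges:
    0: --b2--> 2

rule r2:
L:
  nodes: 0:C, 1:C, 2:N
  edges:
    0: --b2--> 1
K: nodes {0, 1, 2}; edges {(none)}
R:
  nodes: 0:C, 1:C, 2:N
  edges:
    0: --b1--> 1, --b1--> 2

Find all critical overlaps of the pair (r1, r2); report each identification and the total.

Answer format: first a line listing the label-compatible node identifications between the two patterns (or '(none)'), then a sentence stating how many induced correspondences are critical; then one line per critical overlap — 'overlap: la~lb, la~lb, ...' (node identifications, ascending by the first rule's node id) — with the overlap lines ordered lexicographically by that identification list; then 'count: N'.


label-compatible node identifications between L(r1) and L(r2): 1~0, 1~1
2 of the induced correspondences are critical overlaps of r1 and r2.
overlap: 1~0
overlap: 1~1
count: 2


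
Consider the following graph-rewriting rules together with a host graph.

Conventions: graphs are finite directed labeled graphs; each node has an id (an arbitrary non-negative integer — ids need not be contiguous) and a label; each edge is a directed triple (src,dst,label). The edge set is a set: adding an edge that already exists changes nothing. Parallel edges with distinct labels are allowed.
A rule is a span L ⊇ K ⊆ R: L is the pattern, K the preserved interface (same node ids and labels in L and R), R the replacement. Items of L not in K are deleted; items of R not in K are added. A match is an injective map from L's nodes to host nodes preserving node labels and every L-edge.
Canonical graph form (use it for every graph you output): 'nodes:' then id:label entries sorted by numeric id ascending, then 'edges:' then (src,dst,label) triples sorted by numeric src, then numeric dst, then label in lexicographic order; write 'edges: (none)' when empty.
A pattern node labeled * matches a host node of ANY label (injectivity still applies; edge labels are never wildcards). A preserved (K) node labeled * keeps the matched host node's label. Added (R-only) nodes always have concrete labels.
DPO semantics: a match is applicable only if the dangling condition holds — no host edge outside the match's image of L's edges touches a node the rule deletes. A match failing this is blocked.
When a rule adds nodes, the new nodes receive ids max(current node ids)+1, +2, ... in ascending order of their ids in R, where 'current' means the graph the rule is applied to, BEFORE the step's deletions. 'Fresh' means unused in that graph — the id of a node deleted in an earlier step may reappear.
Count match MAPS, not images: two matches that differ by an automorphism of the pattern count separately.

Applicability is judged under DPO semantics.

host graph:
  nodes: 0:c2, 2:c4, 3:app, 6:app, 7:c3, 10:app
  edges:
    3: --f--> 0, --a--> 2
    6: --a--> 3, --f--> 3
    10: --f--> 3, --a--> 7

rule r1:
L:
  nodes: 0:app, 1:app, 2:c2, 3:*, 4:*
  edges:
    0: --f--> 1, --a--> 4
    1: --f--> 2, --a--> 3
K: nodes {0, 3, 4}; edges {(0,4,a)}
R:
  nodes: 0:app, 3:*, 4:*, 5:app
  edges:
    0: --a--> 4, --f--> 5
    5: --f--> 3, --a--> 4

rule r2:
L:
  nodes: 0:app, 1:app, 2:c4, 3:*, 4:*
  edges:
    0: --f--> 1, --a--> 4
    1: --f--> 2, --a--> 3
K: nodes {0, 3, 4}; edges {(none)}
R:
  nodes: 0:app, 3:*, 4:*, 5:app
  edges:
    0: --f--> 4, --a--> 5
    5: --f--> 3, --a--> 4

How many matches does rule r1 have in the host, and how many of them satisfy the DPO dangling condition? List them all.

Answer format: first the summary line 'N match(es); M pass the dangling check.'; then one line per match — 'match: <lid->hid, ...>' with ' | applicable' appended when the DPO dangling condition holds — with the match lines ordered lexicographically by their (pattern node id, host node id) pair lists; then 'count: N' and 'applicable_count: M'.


1 match(es); 0 pass the dangling check.
match: 0->10, 1->3, 2->0, 3->2, 4->7
count: 1
applicable_count: 0


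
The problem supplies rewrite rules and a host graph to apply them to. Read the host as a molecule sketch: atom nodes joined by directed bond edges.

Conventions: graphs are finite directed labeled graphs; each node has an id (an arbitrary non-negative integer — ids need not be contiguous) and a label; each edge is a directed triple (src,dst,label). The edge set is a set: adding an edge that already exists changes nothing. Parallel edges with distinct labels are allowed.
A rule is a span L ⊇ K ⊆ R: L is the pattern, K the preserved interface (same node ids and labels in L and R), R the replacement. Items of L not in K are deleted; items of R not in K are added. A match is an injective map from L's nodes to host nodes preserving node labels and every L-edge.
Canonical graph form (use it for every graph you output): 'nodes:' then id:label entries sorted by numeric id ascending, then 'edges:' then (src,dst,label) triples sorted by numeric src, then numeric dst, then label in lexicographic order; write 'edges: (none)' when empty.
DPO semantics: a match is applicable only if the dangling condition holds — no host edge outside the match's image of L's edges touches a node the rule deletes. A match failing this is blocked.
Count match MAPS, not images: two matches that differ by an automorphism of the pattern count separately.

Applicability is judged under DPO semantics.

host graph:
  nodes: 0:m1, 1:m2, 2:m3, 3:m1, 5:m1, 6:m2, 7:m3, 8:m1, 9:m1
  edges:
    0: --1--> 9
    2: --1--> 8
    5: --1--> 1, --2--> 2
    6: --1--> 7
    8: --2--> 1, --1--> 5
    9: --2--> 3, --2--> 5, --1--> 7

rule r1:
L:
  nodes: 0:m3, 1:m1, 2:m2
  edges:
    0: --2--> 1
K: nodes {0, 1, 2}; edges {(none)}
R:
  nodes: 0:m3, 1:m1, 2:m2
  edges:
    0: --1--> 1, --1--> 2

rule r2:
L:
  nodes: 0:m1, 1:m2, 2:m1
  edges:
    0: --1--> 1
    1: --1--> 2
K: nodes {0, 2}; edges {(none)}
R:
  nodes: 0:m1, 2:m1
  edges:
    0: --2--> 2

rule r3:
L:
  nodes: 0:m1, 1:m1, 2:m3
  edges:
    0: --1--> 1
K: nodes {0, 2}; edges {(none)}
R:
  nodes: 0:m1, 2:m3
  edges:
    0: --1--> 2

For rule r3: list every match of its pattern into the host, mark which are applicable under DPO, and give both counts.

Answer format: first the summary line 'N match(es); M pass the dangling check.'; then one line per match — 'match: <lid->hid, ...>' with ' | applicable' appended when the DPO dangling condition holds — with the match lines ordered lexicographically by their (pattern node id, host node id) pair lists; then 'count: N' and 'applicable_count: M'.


4 match(es); 0 pass the dangling check.
match: 0->0, 1->9, 2->2
match: 0->0, 1->9, 2->7
match: 0->8, 1->5, 2->2
match: 0->8, 1->5, 2->7
count: 4
applicable_count: 0


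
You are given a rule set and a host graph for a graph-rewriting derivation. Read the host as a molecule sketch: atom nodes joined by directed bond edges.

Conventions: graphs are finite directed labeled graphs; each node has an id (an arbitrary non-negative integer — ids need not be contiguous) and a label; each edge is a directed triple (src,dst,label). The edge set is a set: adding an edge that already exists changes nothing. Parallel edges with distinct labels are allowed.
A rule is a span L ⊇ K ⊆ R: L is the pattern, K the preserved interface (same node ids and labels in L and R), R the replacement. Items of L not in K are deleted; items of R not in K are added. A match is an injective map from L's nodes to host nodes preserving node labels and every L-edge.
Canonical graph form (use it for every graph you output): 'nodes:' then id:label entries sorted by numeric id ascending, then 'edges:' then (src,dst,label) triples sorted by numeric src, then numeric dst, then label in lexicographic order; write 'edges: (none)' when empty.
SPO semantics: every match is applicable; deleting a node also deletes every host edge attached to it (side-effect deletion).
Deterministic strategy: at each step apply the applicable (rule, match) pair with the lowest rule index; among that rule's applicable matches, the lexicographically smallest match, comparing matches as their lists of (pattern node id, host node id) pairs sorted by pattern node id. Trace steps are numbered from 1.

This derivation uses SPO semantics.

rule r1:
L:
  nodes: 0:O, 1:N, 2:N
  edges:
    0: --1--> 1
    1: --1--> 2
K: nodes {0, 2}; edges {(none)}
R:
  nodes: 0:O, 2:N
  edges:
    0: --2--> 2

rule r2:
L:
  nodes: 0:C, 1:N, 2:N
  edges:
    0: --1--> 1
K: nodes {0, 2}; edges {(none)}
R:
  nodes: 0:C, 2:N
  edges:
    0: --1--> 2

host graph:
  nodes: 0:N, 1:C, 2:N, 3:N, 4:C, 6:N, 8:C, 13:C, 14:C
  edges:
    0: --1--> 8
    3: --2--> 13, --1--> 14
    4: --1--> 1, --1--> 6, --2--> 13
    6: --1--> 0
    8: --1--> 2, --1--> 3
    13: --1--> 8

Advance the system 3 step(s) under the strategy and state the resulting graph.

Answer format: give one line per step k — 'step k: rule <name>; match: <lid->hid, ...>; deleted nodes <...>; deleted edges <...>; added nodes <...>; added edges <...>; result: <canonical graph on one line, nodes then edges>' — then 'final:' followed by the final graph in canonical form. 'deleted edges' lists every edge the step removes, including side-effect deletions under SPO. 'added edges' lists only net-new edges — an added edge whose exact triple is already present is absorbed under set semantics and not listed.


step 1: rule r2; match: 0->4, 1->6, 2->0; deleted nodes 6; deleted edges (4,6,1); (6,0,1); added nodes (none); added edges (4,0,1); result: nodes: 0:N, 1:C, 2:N, 3:N, 4:C, 8:C, 13:C, 14:C edges: (0,8,1); (3,13,2); (3,14,1); (4,0,1); (4,1,1); (4,13,2); (8,2,1); (8,3,1); (13,8,1)
step 2: rule r2; match: 0->4, 1->0, 2->2; deleted nodes 0; deleted edges (0,8,1); (4,0,1); added nodes (none); added edges (4,2,1); result: nodes: 1:C, 2:N, 3:N, 4:C, 8:C, 13:C, 14:C edges: (3,13,2); (3,14,1); (4,1,1); (4,2,1); (4,13,2); (8,2,1); (8,3,1); (13,8,1)
step 3: rule r2; match: 0->4, 1->2, 2->3; deleted nodes 2; deleted edges (4,2,1); (8,2,1); added nodes (none); added edges (4,3,1); result: nodes: 1:C, 3:N, 4:C, 8:C, 13:C, 14:C edges: (3,13,2); (3,14,1); (4,1,1); (4,3,1); (4,13,2); (8,3,1); (13,8,1)
final:
nodes: 1:C, 3:N, 4:C, 8:C, 13:C, 14:C
edges: (3,13,2); (3,14,1); (4,1,1); (4,3,1); (4,13,2); (8,3,1); (13,8,1)


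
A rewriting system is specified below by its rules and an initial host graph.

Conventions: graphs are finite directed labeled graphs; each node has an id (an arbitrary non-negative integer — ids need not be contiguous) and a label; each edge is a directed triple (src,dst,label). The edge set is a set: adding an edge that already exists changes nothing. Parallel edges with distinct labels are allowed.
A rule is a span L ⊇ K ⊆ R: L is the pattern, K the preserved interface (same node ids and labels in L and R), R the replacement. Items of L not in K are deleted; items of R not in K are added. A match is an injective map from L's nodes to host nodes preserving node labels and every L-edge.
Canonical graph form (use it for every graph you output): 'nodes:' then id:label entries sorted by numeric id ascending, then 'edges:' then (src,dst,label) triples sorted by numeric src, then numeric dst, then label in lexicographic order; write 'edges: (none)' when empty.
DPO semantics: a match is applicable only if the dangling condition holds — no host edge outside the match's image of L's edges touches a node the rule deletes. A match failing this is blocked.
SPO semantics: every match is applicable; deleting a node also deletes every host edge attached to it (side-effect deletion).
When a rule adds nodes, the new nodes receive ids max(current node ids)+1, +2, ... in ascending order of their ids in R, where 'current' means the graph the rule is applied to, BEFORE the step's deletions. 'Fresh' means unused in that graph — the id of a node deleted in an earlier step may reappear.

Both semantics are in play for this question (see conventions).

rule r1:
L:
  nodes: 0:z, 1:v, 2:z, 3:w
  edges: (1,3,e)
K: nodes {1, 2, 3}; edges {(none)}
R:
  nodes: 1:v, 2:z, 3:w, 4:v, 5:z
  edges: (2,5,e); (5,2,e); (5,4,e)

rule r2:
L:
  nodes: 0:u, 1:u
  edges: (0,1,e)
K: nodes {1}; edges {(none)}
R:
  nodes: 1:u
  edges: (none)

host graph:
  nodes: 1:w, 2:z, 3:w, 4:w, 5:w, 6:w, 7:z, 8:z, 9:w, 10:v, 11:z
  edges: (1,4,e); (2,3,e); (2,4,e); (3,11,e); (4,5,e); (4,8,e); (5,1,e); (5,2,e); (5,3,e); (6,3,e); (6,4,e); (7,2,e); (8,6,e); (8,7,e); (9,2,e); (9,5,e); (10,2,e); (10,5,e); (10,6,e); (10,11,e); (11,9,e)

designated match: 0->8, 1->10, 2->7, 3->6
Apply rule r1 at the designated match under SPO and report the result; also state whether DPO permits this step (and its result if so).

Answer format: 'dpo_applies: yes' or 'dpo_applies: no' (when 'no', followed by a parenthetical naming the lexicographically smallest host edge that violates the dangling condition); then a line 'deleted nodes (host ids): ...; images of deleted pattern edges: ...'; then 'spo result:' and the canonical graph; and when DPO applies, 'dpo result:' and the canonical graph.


dpo_applies: no
(the rule deletes node 8, which keeps host edge (4,8,e) outside the match image — the dangling condition fails, DPO blocks; SPO proceeds and side-deletes such edges)
deleted nodes (host ids): 8; images of deleted pattern edges: (10,6,e)
spo result:
nodes: 1:w, 2:z, 3:w, 4:w, 5:w, 6:w, 7:z, 9:w, 10:v, 11:z, 12:v, 13:z
edges: (1,4,e); (2,3,e); (2,4,e); (3,11,e); (4,5,e); (5,1,e); (5,2,e); (5,3,e); (6,3,e); (6,4,e); (7,2,e); (7,13,e); (9,2,e); (9,5,e); (10,2,e); (10,5,e); (10,11,e); (11,9,e); (13,7,e); (13,12,e)


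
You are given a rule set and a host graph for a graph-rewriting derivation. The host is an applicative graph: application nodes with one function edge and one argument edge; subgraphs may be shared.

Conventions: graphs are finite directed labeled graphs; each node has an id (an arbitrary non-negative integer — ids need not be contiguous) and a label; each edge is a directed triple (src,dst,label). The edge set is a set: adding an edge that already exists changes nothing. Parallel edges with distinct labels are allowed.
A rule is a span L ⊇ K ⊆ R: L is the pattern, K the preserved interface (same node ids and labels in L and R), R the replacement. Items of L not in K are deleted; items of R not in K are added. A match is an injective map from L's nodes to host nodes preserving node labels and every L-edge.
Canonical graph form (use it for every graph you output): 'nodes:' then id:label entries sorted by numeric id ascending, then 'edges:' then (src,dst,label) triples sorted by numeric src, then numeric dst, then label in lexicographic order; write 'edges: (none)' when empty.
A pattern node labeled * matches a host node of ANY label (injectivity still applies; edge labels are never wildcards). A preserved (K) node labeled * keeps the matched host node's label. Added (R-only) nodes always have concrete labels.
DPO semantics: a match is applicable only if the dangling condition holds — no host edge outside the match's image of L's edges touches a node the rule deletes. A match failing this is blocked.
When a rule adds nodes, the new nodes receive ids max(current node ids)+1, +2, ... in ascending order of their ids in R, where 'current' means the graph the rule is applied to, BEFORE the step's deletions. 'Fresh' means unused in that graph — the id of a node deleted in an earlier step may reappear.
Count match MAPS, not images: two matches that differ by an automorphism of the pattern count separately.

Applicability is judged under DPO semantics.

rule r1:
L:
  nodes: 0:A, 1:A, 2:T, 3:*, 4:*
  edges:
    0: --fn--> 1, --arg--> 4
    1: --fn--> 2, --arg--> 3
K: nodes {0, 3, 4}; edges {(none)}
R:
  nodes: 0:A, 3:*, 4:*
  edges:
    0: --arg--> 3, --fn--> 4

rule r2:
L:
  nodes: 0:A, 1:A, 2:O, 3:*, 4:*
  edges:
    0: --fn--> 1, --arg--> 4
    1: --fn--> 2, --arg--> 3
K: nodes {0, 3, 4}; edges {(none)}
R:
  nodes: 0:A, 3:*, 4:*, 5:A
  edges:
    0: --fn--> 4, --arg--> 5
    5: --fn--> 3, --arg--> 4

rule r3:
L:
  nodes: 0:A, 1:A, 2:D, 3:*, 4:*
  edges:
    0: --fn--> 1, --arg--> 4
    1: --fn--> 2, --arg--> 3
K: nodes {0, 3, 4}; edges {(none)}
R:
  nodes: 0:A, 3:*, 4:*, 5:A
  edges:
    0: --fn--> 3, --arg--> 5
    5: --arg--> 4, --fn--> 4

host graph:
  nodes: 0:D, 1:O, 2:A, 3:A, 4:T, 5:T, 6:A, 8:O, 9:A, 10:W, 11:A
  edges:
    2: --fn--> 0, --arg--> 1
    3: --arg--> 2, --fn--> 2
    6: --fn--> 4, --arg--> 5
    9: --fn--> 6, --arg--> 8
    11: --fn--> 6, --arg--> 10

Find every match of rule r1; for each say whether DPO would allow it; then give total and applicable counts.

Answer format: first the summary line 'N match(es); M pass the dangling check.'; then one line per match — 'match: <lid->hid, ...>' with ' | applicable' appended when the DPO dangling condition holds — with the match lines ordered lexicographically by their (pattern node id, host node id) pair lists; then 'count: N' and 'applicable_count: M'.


2 match(es); 0 pass the dangling check.
match: 0->9, 1->6, 2->4, 3->5, 4->8
match: 0->11, 1->6, 2->4, 3->5, 4->10
count: 2
applicable_count: 0


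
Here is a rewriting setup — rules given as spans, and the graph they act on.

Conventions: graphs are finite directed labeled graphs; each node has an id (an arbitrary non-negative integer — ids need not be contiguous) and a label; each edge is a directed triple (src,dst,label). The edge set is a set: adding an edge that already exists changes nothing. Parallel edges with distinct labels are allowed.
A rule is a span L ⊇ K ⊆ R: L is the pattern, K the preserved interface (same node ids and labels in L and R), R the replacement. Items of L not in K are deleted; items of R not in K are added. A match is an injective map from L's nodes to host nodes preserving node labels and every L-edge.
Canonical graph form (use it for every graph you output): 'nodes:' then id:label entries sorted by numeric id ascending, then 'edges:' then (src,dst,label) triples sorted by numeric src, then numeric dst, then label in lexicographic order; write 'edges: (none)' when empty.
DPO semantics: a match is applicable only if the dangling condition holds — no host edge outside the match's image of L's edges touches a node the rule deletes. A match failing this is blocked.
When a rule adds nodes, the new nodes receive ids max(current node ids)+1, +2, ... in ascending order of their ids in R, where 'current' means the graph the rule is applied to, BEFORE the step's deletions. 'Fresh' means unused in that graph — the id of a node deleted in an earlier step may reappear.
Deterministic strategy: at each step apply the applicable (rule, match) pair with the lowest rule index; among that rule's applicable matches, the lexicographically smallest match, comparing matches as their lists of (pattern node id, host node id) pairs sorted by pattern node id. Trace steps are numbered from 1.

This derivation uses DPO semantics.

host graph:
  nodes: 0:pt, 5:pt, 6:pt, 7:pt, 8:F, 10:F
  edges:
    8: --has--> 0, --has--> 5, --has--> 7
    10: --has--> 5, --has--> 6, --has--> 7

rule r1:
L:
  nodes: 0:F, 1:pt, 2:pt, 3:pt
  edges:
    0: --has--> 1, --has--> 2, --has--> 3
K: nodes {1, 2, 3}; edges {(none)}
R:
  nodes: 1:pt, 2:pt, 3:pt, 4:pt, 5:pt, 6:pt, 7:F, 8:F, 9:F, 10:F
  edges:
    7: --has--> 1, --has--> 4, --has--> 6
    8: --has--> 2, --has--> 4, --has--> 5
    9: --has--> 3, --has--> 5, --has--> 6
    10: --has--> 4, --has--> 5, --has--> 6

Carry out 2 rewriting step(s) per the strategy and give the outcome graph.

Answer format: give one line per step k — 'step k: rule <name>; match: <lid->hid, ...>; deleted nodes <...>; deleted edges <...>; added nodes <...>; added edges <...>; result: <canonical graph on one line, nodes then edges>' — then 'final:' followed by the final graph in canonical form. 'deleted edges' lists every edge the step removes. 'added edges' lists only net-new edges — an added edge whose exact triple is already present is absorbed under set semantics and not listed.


step 1: rule r1; match: 0->8, 1->0, 2->5, 3->7; deleted nodes 8; deleted edges (8,0,has); (8,5,has); (8,7,has); added nodes 11, 12, 13, 14, 15, 16, 17; added edges (14,0,has); (14,11,has); (14,13,has); (15,5,has); (15,11,has); (15,12,has); (16,7,has); (16,12,has); (16,13,has); (17,11,has); (17,12,has); (17,13,has); result: nodes: 0:pt, 5:pt, 6:pt, 7:pt, 10:F, 11:pt, 12:pt, 13:pt, 14:F, 15:F, 16:F, 17:F edges: (10,5,has); (10,6,has); (10,7,has); (14,0,has); (14,11,has); (14,13,has); (15,5,has); (15,11,has); (15,12,has); (16,7,has); (16,12,has); (16,13,has); (17,11,has); (17,12,has); (17,13,has)
step 2: rule r1; match: 0->10, 1->5, 2->6, 3->7; deleted nodes 10; deleted edges (10,5,has); (10,6,has); (10,7,has); added nodes 18, 19, 20, 21, 22, 23, 24; added edges (21,5,has); (21,18,has); (21,20,has); (22,6,has); (22,18,has); (22,19,has); (23,7,has); (23,19,has); (23,20,has); (24,18,has); (24,19,has); (24,20,has); result: nodes: 0:pt, 5:pt, 6:pt, 7:pt, 11:pt, 12:pt, 13:pt, 14:F, 15:F, 16:F, 17:F, 18:pt, 19:pt, 20:pt, 21:F, 22:F, 23:F, 24:F edges: (14,0,has); (14,11,has); (14,13,has); (15,5,has); (15,11,has); (15,12,has); (16,7,has); (16,12,has); (16,13,has); (17,11,has); (17,12,has); (17,13,has); (21,5,has); (21,18,has); (21,20,has); (22,6,has); (22,18,has); (22,19,has); (23,7,has); (23,19,has); (23,20,has); (24,18,has); (24,19,has); (24,20,has)
final:
nodes: 0:pt, 5:pt, 6:pt, 7:pt, 11:pt, 12:pt, 13:pt, 14:F, 15:F, 16:F, 17:F, 18:pt, 19:pt, 20:pt, 21:F, 22:F, 23:F, 24:F
edges: (14,0,has); (14,11,has); (14,13,has); (15,5,has); (15,11,has); (15,12,has); (16,7,has); (16,12,has); (16,13,has); (17,11,has); (17,12,has); (17,13,has); (21,5,has); (21,18,has); (21,20,has); (22,6,has); (22,18,has); (22,19,has); (23,7,has); (23,19,has); (23,20,has); (24,18,has); (24,19,has); (24,20,has)


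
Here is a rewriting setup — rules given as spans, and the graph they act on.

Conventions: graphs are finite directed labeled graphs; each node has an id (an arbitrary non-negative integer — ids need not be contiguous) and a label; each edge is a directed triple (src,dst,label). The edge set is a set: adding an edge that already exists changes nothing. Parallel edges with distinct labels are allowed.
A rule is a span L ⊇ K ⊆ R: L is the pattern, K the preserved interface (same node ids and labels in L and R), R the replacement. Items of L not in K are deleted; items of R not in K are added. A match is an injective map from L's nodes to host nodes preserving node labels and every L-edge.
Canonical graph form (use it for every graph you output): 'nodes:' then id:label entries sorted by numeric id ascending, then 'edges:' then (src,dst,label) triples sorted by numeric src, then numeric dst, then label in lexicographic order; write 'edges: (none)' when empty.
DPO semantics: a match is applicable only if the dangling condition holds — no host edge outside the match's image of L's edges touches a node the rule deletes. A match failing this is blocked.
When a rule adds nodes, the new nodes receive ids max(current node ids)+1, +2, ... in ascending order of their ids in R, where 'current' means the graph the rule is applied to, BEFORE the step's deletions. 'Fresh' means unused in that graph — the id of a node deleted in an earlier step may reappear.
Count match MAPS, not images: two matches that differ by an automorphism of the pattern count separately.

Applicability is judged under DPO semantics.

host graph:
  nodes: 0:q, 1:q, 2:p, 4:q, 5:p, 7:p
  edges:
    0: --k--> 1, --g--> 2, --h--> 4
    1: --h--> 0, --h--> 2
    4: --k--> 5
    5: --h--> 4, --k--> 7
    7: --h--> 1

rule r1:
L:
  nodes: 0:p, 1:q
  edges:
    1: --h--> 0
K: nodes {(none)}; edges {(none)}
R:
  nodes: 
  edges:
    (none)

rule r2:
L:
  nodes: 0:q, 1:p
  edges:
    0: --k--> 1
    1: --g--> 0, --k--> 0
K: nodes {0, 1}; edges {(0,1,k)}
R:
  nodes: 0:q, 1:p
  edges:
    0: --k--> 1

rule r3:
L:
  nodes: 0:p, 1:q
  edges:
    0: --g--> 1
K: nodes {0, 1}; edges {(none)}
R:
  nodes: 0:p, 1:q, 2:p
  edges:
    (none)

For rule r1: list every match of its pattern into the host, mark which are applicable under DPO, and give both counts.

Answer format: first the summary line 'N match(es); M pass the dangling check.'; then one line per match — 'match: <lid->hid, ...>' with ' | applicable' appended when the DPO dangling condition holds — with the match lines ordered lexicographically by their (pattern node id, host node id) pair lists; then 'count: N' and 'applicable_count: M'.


1 match(es); 0 pass the dangling check.
match: 0->2, 1->1
count: 1
applicable_count: 0


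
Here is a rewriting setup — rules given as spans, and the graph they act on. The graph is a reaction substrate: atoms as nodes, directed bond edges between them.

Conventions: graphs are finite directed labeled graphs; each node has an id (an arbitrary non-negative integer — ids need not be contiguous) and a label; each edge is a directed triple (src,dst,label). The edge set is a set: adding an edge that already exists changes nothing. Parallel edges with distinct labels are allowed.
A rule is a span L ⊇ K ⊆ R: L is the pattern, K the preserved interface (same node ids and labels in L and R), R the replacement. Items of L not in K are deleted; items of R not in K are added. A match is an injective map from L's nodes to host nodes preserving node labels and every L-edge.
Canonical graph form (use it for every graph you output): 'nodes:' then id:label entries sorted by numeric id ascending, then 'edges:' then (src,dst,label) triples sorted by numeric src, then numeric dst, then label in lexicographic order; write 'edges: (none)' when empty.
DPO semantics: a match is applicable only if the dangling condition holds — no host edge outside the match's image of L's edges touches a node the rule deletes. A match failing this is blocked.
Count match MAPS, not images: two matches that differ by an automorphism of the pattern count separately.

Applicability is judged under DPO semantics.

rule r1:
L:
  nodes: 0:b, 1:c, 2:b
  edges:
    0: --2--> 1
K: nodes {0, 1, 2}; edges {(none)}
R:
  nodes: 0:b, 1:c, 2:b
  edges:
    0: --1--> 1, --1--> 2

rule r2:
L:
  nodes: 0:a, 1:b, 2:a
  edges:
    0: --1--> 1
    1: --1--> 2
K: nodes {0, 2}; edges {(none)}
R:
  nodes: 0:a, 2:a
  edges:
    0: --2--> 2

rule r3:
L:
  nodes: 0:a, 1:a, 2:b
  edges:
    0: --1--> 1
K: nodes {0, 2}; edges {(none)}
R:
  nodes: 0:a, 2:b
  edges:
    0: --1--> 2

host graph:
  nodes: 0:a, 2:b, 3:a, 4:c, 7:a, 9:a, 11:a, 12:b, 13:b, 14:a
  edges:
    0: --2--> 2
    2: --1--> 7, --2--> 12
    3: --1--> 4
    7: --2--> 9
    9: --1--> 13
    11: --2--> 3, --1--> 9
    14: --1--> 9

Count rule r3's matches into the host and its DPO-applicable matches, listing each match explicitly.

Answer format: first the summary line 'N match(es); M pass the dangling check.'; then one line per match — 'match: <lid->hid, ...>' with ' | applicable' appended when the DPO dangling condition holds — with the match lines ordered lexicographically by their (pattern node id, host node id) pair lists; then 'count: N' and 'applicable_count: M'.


6 match(es); 0 pass the dangling check.
match: 0->11, 1->9, 2->2
match: 0->11, 1->9, 2->12
match: 0->11, 1->9, 2->13
match: 0->14, 1->9, 2->2
match: 0->14, 1->9, 2->12
match: 0->14, 1->9, 2->13
count: 6
applicable_count: 0


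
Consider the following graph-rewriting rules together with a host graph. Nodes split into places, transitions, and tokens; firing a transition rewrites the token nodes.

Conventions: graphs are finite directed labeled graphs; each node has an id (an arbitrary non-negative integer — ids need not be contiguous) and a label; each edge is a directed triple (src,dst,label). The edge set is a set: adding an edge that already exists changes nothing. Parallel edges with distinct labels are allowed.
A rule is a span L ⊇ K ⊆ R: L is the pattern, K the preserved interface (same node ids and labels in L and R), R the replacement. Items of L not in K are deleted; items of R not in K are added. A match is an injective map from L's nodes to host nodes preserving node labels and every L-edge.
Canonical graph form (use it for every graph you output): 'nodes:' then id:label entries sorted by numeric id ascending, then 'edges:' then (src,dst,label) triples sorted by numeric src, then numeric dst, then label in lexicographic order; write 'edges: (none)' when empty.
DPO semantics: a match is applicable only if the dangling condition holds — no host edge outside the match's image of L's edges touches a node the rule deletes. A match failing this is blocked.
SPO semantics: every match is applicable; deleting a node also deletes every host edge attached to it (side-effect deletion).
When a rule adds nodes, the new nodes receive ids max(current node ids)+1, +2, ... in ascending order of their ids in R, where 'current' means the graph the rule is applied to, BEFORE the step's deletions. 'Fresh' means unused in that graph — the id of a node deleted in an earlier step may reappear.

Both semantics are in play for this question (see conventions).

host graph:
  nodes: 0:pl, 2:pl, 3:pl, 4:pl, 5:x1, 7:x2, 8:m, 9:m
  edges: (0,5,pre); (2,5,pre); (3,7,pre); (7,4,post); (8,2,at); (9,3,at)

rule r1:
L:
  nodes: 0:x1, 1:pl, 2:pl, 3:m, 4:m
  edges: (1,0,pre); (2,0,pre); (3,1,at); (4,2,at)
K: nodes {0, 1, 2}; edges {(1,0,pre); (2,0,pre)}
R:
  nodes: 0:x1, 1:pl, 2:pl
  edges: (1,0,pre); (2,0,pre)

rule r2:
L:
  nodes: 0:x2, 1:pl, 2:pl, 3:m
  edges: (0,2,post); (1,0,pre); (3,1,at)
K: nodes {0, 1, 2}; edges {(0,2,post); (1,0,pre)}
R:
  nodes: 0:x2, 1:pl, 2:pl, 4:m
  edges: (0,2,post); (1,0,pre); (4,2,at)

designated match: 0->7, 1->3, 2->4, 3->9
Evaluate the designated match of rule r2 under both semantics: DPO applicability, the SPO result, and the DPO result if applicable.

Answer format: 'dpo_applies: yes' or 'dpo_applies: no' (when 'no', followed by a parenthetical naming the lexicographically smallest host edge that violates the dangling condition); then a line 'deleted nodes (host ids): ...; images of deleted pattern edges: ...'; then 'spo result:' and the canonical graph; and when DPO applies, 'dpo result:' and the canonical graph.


dpo_applies: yes
deleted nodes (host ids): 9; images of deleted pattern edges: (9,3,at)
spo result:
nodes: 0:pl, 2:pl, 3:pl, 4:pl, 5:x1, 7:x2, 8:m, 10:m
edges: (0,5,pre); (2,5,pre); (3,7,pre); (7,4,post); (8,2,at); (10,4,at)
dpo result:
nodes: 0:pl, 2:pl, 3:pl, 4:pl, 5:x1, 7:x2, 8:m, 10:m
edges: (0,5,pre); (2,5,pre); (3,7,pre); (7,4,post); (8,2,at); (10,4,at)
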